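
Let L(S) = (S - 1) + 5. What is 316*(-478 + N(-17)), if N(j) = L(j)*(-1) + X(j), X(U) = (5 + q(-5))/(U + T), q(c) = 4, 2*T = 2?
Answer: -588471/4 ≈ -1.4712e+5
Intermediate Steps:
T = 1 (T = (½)*2 = 1)
X(U) = 9/(1 + U) (X(U) = (5 + 4)/(U + 1) = 9/(1 + U))
L(S) = 4 + S (L(S) = (-1 + S) + 5 = 4 + S)
N(j) = -4 - j + 9/(1 + j) (N(j) = (4 + j)*(-1) + 9/(1 + j) = (-4 - j) + 9/(1 + j) = -4 - j + 9/(1 + j))
316*(-478 + N(-17)) = 316*(-478 + (5 - 1*(-17)² - 5*(-17))/(1 - 17)) = 316*(-478 + (5 - 1*289 + 85)/(-16)) = 316*(-478 - (5 - 289 + 85)/16) = 316*(-478 - 1/16*(-199)) = 316*(-478 + 199/16) = 316*(-7449/16) = -588471/4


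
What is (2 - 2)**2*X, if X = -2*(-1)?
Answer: 0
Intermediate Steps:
X = 2
(2 - 2)**2*X = (2 - 2)**2*2 = 0**2*2 = 0*2 = 0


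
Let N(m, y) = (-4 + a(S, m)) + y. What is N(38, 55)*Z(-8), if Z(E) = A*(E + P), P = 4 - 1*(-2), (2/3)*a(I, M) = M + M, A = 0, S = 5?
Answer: 0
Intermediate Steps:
a(I, M) = 3*M (a(I, M) = 3*(M + M)/2 = 3*(2*M)/2 = 3*M)
N(m, y) = -4 + y + 3*m (N(m, y) = (-4 + 3*m) + y = -4 + y + 3*m)
P = 6 (P = 4 + 2 = 6)
Z(E) = 0 (Z(E) = 0*(E + 6) = 0*(6 + E) = 0)
N(38, 55)*Z(-8) = (-4 + 55 + 3*38)*0 = (-4 + 55 + 114)*0 = 165*0 = 0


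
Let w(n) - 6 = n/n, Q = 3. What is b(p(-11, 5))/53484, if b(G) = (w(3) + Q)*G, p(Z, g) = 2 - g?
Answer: -5/8914 ≈ -0.00056092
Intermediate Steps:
w(n) = 7 (w(n) = 6 + n/n = 6 + 1 = 7)
b(G) = 10*G (b(G) = (7 + 3)*G = 10*G)
b(p(-11, 5))/53484 = (10*(2 - 1*5))/53484 = (10*(2 - 5))*(1/53484) = (10*(-3))*(1/53484) = -30*1/53484 = -5/8914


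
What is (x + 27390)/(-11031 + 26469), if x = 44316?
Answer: 11951/2573 ≈ 4.6448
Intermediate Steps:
(x + 27390)/(-11031 + 26469) = (44316 + 27390)/(-11031 + 26469) = 71706/15438 = 71706*(1/15438) = 11951/2573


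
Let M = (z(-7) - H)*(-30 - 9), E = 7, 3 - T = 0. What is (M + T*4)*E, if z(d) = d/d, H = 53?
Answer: 14280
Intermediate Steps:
T = 3 (T = 3 - 1*0 = 3 + 0 = 3)
z(d) = 1
M = 2028 (M = (1 - 1*53)*(-30 - 9) = (1 - 53)*(-39) = -52*(-39) = 2028)
(M + T*4)*E = (2028 + 3*4)*7 = (2028 + 12)*7 = 2040*7 = 14280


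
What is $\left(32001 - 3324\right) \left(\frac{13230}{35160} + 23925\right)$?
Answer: $\frac{804118594257}{1172} \approx 6.8611 \cdot 10^{8}$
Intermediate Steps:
$\left(32001 - 3324\right) \left(\frac{13230}{35160} + 23925\right) = 28677 \left(13230 \cdot \frac{1}{35160} + 23925\right) = 28677 \left(\frac{441}{1172} + 23925\right) = 28677 \cdot \frac{28040541}{1172} = \frac{804118594257}{1172}$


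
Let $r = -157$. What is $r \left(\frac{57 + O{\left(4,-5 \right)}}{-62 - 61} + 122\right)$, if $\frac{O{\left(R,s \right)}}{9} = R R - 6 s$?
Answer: $- \frac{760665}{41} \approx -18553.0$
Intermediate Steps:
$O{\left(R,s \right)} = - 54 s + 9 R^{2}$ ($O{\left(R,s \right)} = 9 \left(R R - 6 s\right) = 9 \left(R^{2} - 6 s\right) = - 54 s + 9 R^{2}$)
$r \left(\frac{57 + O{\left(4,-5 \right)}}{-62 - 61} + 122\right) = - 157 \left(\frac{57 + \left(\left(-54\right) \left(-5\right) + 9 \cdot 4^{2}\right)}{-62 - 61} + 122\right) = - 157 \left(\frac{57 + \left(270 + 9 \cdot 16\right)}{-123} + 122\right) = - 157 \left(\left(57 + \left(270 + 144\right)\right) \left(- \frac{1}{123}\right) + 122\right) = - 157 \left(\left(57 + 414\right) \left(- \frac{1}{123}\right) + 122\right) = - 157 \left(471 \left(- \frac{1}{123}\right) + 122\right) = - 157 \left(- \frac{157}{41} + 122\right) = \left(-157\right) \frac{4845}{41} = - \frac{760665}{41}$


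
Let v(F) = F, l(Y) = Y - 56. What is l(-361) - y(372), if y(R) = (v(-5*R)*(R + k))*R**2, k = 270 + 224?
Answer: 222903411423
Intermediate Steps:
k = 494
l(Y) = -56 + Y
y(R) = -5*R**3*(494 + R) (y(R) = ((-5*R)*(R + 494))*R**2 = ((-5*R)*(494 + R))*R**2 = (-5*R*(494 + R))*R**2 = -5*R**3*(494 + R))
l(-361) - y(372) = (-56 - 361) - 5*372**3*(-494 - 1*372) = -417 - 5*51478848*(-494 - 372) = -417 - 5*51478848*(-866) = -417 - 1*(-222903411840) = -417 + 222903411840 = 222903411423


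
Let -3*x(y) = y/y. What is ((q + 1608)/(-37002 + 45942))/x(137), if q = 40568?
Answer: -10544/745 ≈ -14.153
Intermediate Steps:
x(y) = -1/3 (x(y) = -y/(3*y) = -1/3*1 = -1/3)
((q + 1608)/(-37002 + 45942))/x(137) = ((40568 + 1608)/(-37002 + 45942))/(-1/3) = (42176/8940)*(-3) = (42176*(1/8940))*(-3) = (10544/2235)*(-3) = -10544/745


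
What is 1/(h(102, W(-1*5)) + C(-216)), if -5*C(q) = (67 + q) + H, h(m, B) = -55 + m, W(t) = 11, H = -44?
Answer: 5/428 ≈ 0.011682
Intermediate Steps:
C(q) = -23/5 - q/5 (C(q) = -((67 + q) - 44)/5 = -(23 + q)/5 = -23/5 - q/5)
1/(h(102, W(-1*5)) + C(-216)) = 1/((-55 + 102) + (-23/5 - ⅕*(-216))) = 1/(47 + (-23/5 + 216/5)) = 1/(47 + 193/5) = 1/(428/5) = 5/428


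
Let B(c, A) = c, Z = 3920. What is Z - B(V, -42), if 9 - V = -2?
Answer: 3909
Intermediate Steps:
V = 11 (V = 9 - 1*(-2) = 9 + 2 = 11)
Z - B(V, -42) = 3920 - 1*11 = 3920 - 11 = 3909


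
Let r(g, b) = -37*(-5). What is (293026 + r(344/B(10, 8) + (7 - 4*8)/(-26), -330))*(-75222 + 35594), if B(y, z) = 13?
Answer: -11619365508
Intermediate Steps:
r(g, b) = 185
(293026 + r(344/B(10, 8) + (7 - 4*8)/(-26), -330))*(-75222 + 35594) = (293026 + 185)*(-75222 + 35594) = 293211*(-39628) = -11619365508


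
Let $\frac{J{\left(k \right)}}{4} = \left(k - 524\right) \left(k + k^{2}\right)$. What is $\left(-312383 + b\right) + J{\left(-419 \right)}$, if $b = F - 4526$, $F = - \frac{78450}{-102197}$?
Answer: $- \frac{67547365936551}{102197} \approx -6.6095 \cdot 10^{8}$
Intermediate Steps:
$J{\left(k \right)} = 4 \left(-524 + k\right) \left(k + k^{2}\right)$ ($J{\left(k \right)} = 4 \left(k - 524\right) \left(k + k^{2}\right) = 4 \left(-524 + k\right) \left(k + k^{2}\right)$)
$F = \frac{78450}{102197}$ ($F = \left(-78450\right) \left(- \frac{1}{102197}\right) = \frac{78450}{102197} \approx 0.76764$)
$b = - \frac{462465172}{102197}$ ($b = \frac{78450}{102197} - 4526 = - \frac{462465172}{102197} \approx -4525.2$)
$\left(-312383 + b\right) + J{\left(-419 \right)} = \left(-312383 - \frac{462465172}{102197}\right) + 4 \left(-419\right) \left(-524 + \left(-419\right)^{2} - -219137\right) = - \frac{32387070623}{102197} + 4 \left(-419\right) \left(-524 + 175561 + 219137\right) = - \frac{32387070623}{102197} + 4 \left(-419\right) 394174 = - \frac{32387070623}{102197} - 660635624 = - \frac{67547365936551}{102197}$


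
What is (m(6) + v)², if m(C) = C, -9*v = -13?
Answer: 4489/81 ≈ 55.420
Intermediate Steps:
v = 13/9 (v = -⅑*(-13) = 13/9 ≈ 1.4444)
(m(6) + v)² = (6 + 13/9)² = (67/9)² = 4489/81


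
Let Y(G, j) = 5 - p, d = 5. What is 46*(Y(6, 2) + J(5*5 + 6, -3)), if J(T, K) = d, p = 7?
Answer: 138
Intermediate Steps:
J(T, K) = 5
Y(G, j) = -2 (Y(G, j) = 5 - 1*7 = 5 - 7 = -2)
46*(Y(6, 2) + J(5*5 + 6, -3)) = 46*(-2 + 5) = 46*3 = 138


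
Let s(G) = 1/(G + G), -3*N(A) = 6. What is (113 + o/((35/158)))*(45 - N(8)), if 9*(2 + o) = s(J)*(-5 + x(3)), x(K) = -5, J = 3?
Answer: 4580761/945 ≈ 4847.4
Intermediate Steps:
N(A) = -2 (N(A) = -⅓*6 = -2)
s(G) = 1/(2*G)
o = -59/27 (o = -2 + (((½)/3)*(-5 - 5))/9 = -2 + (((½)*(⅓))*(-10))/9 = -2 + ((⅙)*(-10))/9 = -2 + (⅑)*(-5/3) = -2 - 5/27 = -59/27 ≈ -2.1852)
(113 + o/((35/158)))*(45 - N(8)) = (113 - 59/(27*(35/158)))*(45 - 1*(-2)) = (113 - 59/(27*(35*(1/158))))*(45 + 2) = (113 - 59/(27*35/158))*47 = (113 - 59/27*158/35)*47 = (113 - 9322/945)*47 = (97463/945)*47 = 4580761/945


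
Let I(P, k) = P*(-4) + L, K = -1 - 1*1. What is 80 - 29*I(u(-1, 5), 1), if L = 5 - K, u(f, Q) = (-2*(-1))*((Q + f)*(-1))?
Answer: -1051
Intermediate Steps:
K = -2 (K = -1 - 1 = -2)
u(f, Q) = -2*Q - 2*f (u(f, Q) = 2*(-Q - f) = -2*Q - 2*f)
L = 7 (L = 5 - 1*(-2) = 5 + 2 = 7)
I(P, k) = 7 - 4*P (I(P, k) = P*(-4) + 7 = -4*P + 7 = 7 - 4*P)
80 - 29*I(u(-1, 5), 1) = 80 - 29*(7 - 4*(-2*5 - 2*(-1))) = 80 - 29*(7 - 4*(-10 + 2)) = 80 - 29*(7 - 4*(-8)) = 80 - 29*(7 + 32) = 80 - 29*39 = 80 - 1131 = -1051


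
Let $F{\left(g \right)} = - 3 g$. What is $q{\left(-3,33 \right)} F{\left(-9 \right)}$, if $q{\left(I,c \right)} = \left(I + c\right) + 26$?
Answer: $1512$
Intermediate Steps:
$q{\left(I,c \right)} = 26 + I + c$
$q{\left(-3,33 \right)} F{\left(-9 \right)} = \left(26 - 3 + 33\right) \left(\left(-3\right) \left(-9\right)\right) = 56 \cdot 27 = 1512$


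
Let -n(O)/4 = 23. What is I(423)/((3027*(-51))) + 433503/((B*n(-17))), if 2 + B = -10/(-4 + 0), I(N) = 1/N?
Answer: -28308383582959/3003867666 ≈ -9424.0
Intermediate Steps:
n(O) = -92 (n(O) = -4*23 = -92)
B = ½ (B = -2 - 10/(-4 + 0) = -2 - 10/(-4) = -2 - ¼*(-10) = -2 + 5/2 = ½ ≈ 0.50000)
I(423)/((3027*(-51))) + 433503/((B*n(-17))) = 1/(423*((3027*(-51)))) + 433503/(((½)*(-92))) = (1/423)/(-154377) + 433503/(-46) = (1/423)*(-1/154377) + 433503*(-1/46) = -1/65301471 - 433503/46 = -28308383582959/3003867666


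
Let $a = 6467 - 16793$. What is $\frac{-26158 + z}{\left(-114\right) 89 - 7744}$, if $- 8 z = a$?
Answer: $\frac{99469}{71560} \approx 1.39$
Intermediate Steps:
$a = -10326$
$z = \frac{5163}{4}$ ($z = \left(- \frac{1}{8}\right) \left(-10326\right) = \frac{5163}{4} \approx 1290.8$)
$\frac{-26158 + z}{\left(-114\right) 89 - 7744} = \frac{-26158 + \frac{5163}{4}}{\left(-114\right) 89 - 7744} = - \frac{99469}{4 \left(-10146 - 7744\right)} = - \frac{99469}{4 \left(-17890\right)} = \left(- \frac{99469}{4}\right) \left(- \frac{1}{17890}\right) = \frac{99469}{71560}$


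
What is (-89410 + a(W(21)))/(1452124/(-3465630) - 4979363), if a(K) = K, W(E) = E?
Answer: 154894600035/8628315622907 ≈ 0.017952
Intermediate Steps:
(-89410 + a(W(21)))/(1452124/(-3465630) - 4979363) = (-89410 + 21)/(1452124/(-3465630) - 4979363) = -89389/(1452124*(-1/3465630) - 4979363) = -89389/(-726062/1732815 - 4979363) = -89389/(-8628315622907/1732815) = -89389*(-1732815/8628315622907) = 154894600035/8628315622907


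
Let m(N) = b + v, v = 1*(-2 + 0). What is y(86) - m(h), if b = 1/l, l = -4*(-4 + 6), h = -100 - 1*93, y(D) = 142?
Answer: 1153/8 ≈ 144.13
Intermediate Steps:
v = -2 (v = 1*(-2) = -2)
h = -193 (h = -100 - 93 = -193)
l = -8 (l = -4*2 = -8)
b = -⅛ (b = 1/(-8) = -⅛ ≈ -0.12500)
m(N) = -17/8 (m(N) = -⅛ - 2 = -17/8)
y(86) - m(h) = 142 - 1*(-17/8) = 142 + 17/8 = 1153/8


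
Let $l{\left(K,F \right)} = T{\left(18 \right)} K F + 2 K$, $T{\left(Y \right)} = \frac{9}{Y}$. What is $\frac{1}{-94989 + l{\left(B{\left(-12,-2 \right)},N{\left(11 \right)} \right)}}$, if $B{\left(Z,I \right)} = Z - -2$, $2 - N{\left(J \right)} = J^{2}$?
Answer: $- \frac{1}{94414} \approx -1.0592 \cdot 10^{-5}$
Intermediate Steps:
$N{\left(J \right)} = 2 - J^{2}$
$B{\left(Z,I \right)} = 2 + Z$ ($B{\left(Z,I \right)} = Z + 2 = 2 + Z$)
$l{\left(K,F \right)} = 2 K + \frac{F K}{2}$ ($l{\left(K,F \right)} = \frac{9}{18} K F + 2 K = 9 \cdot \frac{1}{18} K F + 2 K = \frac{K}{2} F + 2 K = \frac{F K}{2} + 2 K = 2 K + \frac{F K}{2}$)
$\frac{1}{-94989 + l{\left(B{\left(-12,-2 \right)},N{\left(11 \right)} \right)}} = \frac{1}{-94989 + \frac{\left(2 - 12\right) \left(4 + \left(2 - 11^{2}\right)\right)}{2}} = \frac{1}{-94989 + \frac{1}{2} \left(-10\right) \left(4 + \left(2 - 121\right)\right)} = \frac{1}{-94989 + \frac{1}{2} \left(-10\right) \left(4 - 119\right)} = \frac{1}{-94989 + \frac{1}{2} \left(-10\right) \left(-115\right)} = \frac{1}{-94989 + 575} = \frac{1}{-94414} = - \frac{1}{94414}$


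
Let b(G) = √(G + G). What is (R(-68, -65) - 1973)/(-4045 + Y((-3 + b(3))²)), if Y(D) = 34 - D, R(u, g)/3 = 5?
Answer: 656909/1350705 + 979*√6/1350705 ≈ 0.48812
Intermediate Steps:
R(u, g) = 15 (R(u, g) = 3*5 = 15)
b(G) = √2*√G (b(G) = √(2*G) = √2*√G)
(R(-68, -65) - 1973)/(-4045 + Y((-3 + b(3))²)) = (15 - 1973)/(-4045 + (34 - (-3 + √2*√3)²)) = -1958/(-4045 + (34 - (-3 + √6)²)) = -1958/(-4011 - (-3 + √6)²)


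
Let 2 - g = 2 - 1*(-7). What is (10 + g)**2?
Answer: 9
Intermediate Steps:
g = -7 (g = 2 - (2 - 1*(-7)) = 2 - (2 + 7) = 2 - 1*9 = 2 - 9 = -7)
(10 + g)**2 = (10 - 7)**2 = 3**2 = 9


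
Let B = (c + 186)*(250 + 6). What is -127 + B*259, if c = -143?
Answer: 2850945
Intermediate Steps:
B = 11008 (B = (-143 + 186)*(250 + 6) = 43*256 = 11008)
-127 + B*259 = -127 + 11008*259 = -127 + 2851072 = 2850945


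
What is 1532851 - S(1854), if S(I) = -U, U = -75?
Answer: 1532776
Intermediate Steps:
S(I) = 75 (S(I) = -1*(-75) = 75)
1532851 - S(1854) = 1532851 - 1*75 = 1532851 - 75 = 1532776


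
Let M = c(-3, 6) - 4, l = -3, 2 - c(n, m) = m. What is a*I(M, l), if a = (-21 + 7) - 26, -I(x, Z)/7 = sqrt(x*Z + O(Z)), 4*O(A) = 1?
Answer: 140*sqrt(97) ≈ 1378.8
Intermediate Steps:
O(A) = 1/4 (O(A) = (1/4)*1 = 1/4)
c(n, m) = 2 - m
M = -8 (M = (2 - 1*6) - 4 = (2 - 6) - 4 = -4 - 4 = -8)
I(x, Z) = -7*sqrt(1/4 + Z*x) (I(x, Z) = -7*sqrt(x*Z + 1/4) = -7*sqrt(Z*x + 1/4) = -7*sqrt(1/4 + Z*x))
a = -40 (a = -14 - 26 = -40)
a*I(M, l) = -(-140)*sqrt(1 + 4*(-3)*(-8)) = -(-140)*sqrt(1 + 96) = -(-140)*sqrt(97) = 140*sqrt(97)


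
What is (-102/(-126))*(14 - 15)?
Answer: -17/21 ≈ -0.80952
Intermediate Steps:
(-102/(-126))*(14 - 15) = -102*(-1/126)*(-1) = (17/21)*(-1) = -17/21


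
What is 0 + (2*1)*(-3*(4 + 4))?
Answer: -48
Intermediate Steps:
0 + (2*1)*(-3*(4 + 4)) = 0 + 2*(-3*8) = 0 + 2*(-24) = 0 - 48 = -48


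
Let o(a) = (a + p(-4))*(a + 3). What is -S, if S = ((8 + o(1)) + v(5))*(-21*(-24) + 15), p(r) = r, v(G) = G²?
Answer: -10899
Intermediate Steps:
o(a) = (-4 + a)*(3 + a) (o(a) = (a - 4)*(a + 3) = (-4 + a)*(3 + a))
S = 10899 (S = ((8 + (-12 + 1² - 1*1)) + 5²)*(-21*(-24) + 15) = ((8 + (-12 + 1 - 1)) + 25)*(504 + 15) = ((8 - 12) + 25)*519 = (-4 + 25)*519 = 21*519 = 10899)
-S = -1*10899 = -10899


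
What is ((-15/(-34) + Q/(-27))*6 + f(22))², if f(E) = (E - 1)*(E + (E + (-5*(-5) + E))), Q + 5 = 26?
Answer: 9478580164/2601 ≈ 3.6442e+6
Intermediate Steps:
Q = 21 (Q = -5 + 26 = 21)
f(E) = (-1 + E)*(25 + 3*E) (f(E) = (-1 + E)*(E + (E + (25 + E))) = (-1 + E)*(E + (25 + 2*E)) = (-1 + E)*(25 + 3*E))
((-15/(-34) + Q/(-27))*6 + f(22))² = ((-15/(-34) + 21/(-27))*6 + (-25 + 3*22² + 22*22))² = ((-15*(-1/34) + 21*(-1/27))*6 + (-25 + 3*484 + 484))² = ((15/34 - 7/9)*6 + (-25 + 1452 + 484))² = (-103/306*6 + 1911)² = (-103/51 + 1911)² = (97358/51)² = 9478580164/2601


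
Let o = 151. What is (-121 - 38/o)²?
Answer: 335219481/22801 ≈ 14702.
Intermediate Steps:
(-121 - 38/o)² = (-121 - 38/151)² = (-18309/151)² = 335219481/22801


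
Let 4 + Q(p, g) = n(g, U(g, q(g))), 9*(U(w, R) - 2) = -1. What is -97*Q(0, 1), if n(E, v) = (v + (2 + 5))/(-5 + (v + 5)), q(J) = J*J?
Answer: -1164/17 ≈ -68.471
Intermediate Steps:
q(J) = J**2
U(w, R) = 17/9 (U(w, R) = 2 + (1/9)*(-1) = 2 - 1/9 = 17/9)
n(E, v) = (7 + v)/v (n(E, v) = (v + 7)/(-5 + (5 + v)) = (7 + v)/v)
Q(p, g) = 12/17 (Q(p, g) = -4 + (7 + 17/9)/(17/9) = -4 + (9/17)*(80/9) = -4 + 80/17 = 12/17)
-97*Q(0, 1) = -97*12/17 = -1164/17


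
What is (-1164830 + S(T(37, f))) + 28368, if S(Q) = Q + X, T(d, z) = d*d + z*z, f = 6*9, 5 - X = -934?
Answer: -1131238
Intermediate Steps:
X = 939 (X = 5 - 1*(-934) = 5 + 934 = 939)
f = 54
T(d, z) = d**2 + z**2
S(Q) = 939 + Q (S(Q) = Q + 939 = 939 + Q)
(-1164830 + S(T(37, f))) + 28368 = (-1164830 + (939 + (37**2 + 54**2))) + 28368 = (-1164830 + (939 + (1369 + 2916))) + 28368 = (-1164830 + (939 + 4285)) + 28368 = (-1164830 + 5224) + 28368 = -1159606 + 28368 = -1131238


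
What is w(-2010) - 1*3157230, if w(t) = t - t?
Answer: -3157230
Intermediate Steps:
w(t) = 0
w(-2010) - 1*3157230 = 0 - 1*3157230 = 0 - 3157230 = -3157230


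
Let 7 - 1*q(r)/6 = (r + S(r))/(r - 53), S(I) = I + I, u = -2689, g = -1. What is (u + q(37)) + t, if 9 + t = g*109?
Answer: -21787/8 ≈ -2723.4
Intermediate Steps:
S(I) = 2*I
q(r) = 42 - 18*r/(-53 + r) (q(r) = 42 - 6*(r + 2*r)/(r - 53) = 42 - 6*3*r/(-53 + r) = 42 - 18*r/(-53 + r))
t = -118 (t = -9 - 1*109 = -9 - 109 = -118)
(u + q(37)) + t = (-2689 + 6*(-371 + 4*37)/(-53 + 37)) - 118 = (-2689 + 6*(-371 + 148)/(-16)) - 118 = (-2689 + 6*(-1/16)*(-223)) - 118 = (-2689 + 669/8) - 118 = -20843/8 - 118 = -21787/8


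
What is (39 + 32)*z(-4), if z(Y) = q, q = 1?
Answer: 71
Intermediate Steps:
z(Y) = 1
(39 + 32)*z(-4) = (39 + 32)*1 = 71*1 = 71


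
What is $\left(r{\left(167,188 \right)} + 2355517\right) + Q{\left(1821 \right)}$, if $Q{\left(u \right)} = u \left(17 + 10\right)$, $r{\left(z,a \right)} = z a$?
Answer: $2436080$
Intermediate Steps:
$r{\left(z,a \right)} = a z$
$Q{\left(u \right)} = 27 u$ ($Q{\left(u \right)} = u 27 = 27 u$)
$\left(r{\left(167,188 \right)} + 2355517\right) + Q{\left(1821 \right)} = \left(188 \cdot 167 + 2355517\right) + 27 \cdot 1821 = \left(31396 + 2355517\right) + 49167 = 2386913 + 49167 = 2436080$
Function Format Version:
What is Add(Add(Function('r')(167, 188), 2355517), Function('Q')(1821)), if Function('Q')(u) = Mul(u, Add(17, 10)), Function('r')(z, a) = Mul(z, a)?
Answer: 2436080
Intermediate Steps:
Function('r')(z, a) = Mul(a, z)
Function('Q')(u) = Mul(27, u) (Function('Q')(u) = Mul(u, 27) = Mul(27, u))
Add(Add(Function('r')(167, 188), 2355517), Function('Q')(1821)) = Add(Add(Mul(188, 167), 2355517), Mul(27, 1821)) = Add(Add(31396, 2355517), 49167) = Add(2386913, 49167) = 2436080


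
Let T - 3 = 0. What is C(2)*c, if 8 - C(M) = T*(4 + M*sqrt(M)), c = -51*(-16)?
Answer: -3264 - 4896*sqrt(2) ≈ -10188.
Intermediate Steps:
T = 3 (T = 3 + 0 = 3)
c = 816
C(M) = -4 - 3*M**(3/2) (C(M) = 8 - 3*(4 + M*sqrt(M)) = 8 - 3*(4 + M**(3/2)) = 8 - (12 + 3*M**(3/2)) = 8 + (-12 - 3*M**(3/2)) = -4 - 3*M**(3/2))
C(2)*c = (-4 - 6*sqrt(2))*816 = -3264 - 4896*sqrt(2)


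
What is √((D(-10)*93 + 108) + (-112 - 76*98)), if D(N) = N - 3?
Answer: I*√8661 ≈ 93.064*I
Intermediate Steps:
D(N) = -3 + N
√((D(-10)*93 + 108) + (-112 - 76*98)) = √(((-3 - 10)*93 + 108) + (-112 - 76*98)) = √((-13*93 + 108) + (-112 - 7448)) = √((-1209 + 108) - 7560) = √(-1101 - 7560) = √(-8661) = I*√8661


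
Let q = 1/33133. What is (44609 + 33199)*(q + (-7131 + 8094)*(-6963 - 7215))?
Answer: -35198671468074288/33133 ≈ -1.0623e+12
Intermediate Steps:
q = 1/33133 ≈ 3.0181e-5
(44609 + 33199)*(q + (-7131 + 8094)*(-6963 - 7215)) = (44609 + 33199)*(1/33133 + (-7131 + 8094)*(-6963 - 7215)) = 77808*(1/33133 + 963*(-14178)) = 77808*(1/33133 - 13653414) = 77808*(-452378566061/33133) = -35198671468074288/33133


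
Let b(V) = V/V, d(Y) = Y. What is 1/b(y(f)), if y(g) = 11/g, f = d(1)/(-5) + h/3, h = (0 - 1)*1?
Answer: 1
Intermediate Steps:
h = -1 (h = -1*1 = -1)
f = -8/15 (f = 1/(-5) - 1/3 = 1*(-⅕) - 1*⅓ = -⅕ - ⅓ = -8/15 ≈ -0.53333)
b(V) = 1
1/b(y(f)) = 1/1 = 1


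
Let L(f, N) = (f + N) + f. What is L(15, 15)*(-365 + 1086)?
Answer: 32445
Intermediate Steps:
L(f, N) = N + 2*f (L(f, N) = (N + f) + f = N + 2*f)
L(15, 15)*(-365 + 1086) = (15 + 2*15)*(-365 + 1086) = (15 + 30)*721 = 45*721 = 32445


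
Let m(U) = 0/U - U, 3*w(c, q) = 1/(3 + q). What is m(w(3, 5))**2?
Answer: 1/576 ≈ 0.0017361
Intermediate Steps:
w(c, q) = 1/(3*(3 + q))
m(U) = -U (m(U) = 0 - U = -U)
m(w(3, 5))**2 = (-1/(3*(3 + 5)))**2 = (-1/(3*8))**2 = (-1*1/24)**2 = (-1/24)**2 = 1/576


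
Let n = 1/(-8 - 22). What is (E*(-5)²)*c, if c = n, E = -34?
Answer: 85/3 ≈ 28.333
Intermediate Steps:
n = -1/30 (n = 1/(-30) = -1/30 ≈ -0.033333)
c = -1/30 ≈ -0.033333
(E*(-5)²)*c = -34*(-5)²*(-1/30) = -34*25*(-1/30) = -850*(-1/30) = 85/3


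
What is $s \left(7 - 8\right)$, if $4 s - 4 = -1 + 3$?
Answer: $- \frac{3}{2} \approx -1.5$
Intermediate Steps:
$s = \frac{3}{2}$ ($s = 1 + \frac{-1 + 3}{4} = 1 + \frac{1}{4} \cdot 2 = 1 + \frac{1}{2} = \frac{3}{2} \approx 1.5$)
$s \left(7 - 8\right) = \frac{3 \left(7 - 8\right)}{2} = \frac{3}{2} \left(-1\right) = - \frac{3}{2}$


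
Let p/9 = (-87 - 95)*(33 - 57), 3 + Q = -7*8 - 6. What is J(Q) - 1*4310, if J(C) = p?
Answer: 35002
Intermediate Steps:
Q = -65 (Q = -3 + (-7*8 - 6) = -3 + (-56 - 6) = -3 - 62 = -65)
p = 39312 (p = 9*((-87 - 95)*(33 - 57)) = 9*(-182*(-24)) = 9*4368 = 39312)
J(C) = 39312
J(Q) - 1*4310 = 39312 - 1*4310 = 39312 - 4310 = 35002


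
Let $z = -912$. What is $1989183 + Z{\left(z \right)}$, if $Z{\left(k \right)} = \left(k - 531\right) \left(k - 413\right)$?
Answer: $3901158$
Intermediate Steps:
$Z{\left(k \right)} = \left(-531 + k\right) \left(-413 + k\right)$
$1989183 + Z{\left(z \right)} = 1989183 + \left(219303 + \left(-912\right)^{2} - -860928\right) = 1989183 + \left(219303 + 831744 + 860928\right) = 1989183 + 1911975 = 3901158$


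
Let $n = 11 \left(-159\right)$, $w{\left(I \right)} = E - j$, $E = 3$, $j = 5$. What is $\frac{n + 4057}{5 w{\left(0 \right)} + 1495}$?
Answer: $\frac{2308}{1485} \approx 1.5542$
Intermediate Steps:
$w{\left(I \right)} = -2$ ($w{\left(I \right)} = 3 - 5 = -2$)
$n = -1749$
$\frac{n + 4057}{5 w{\left(0 \right)} + 1495} = \frac{-1749 + 4057}{5 \left(-2\right) + 1495} = \frac{2308}{-10 + 1495} = \frac{2308}{1485}$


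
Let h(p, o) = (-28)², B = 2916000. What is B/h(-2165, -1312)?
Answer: 182250/49 ≈ 3719.4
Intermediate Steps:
h(p, o) = 784
B/h(-2165, -1312) = 2916000/784 = 2916000*(1/784) = 182250/49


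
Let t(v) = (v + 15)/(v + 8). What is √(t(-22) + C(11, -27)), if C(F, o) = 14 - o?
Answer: √166/2 ≈ 6.4420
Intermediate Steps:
t(v) = (15 + v)/(8 + v)
√(t(-22) + C(11, -27)) = √((15 - 22)/(8 - 22) + (14 - 1*(-27))) = √(-7/(-14) + (14 + 27)) = √(-1/14*(-7) + 41) = √(½ + 41) = √(83/2) = √166/2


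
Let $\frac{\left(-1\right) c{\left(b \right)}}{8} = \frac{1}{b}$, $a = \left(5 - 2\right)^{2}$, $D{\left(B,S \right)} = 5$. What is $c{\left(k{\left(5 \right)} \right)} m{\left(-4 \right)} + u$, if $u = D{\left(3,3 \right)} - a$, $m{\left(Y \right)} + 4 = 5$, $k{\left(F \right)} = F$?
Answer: $- \frac{28}{5} \approx -5.6$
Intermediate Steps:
$a = 9$ ($a = 3^{2} = 9$)
$c{\left(b \right)} = - \frac{8}{b}$
$m{\left(Y \right)} = 1$ ($m{\left(Y \right)} = -4 + 5 = 1$)
$u = -4$ ($u = 5 - 9 = -4$)
$c{\left(k{\left(5 \right)} \right)} m{\left(-4 \right)} + u = - \frac{8}{5} \cdot 1 - 4 = \left(-8\right) \frac{1}{5} \cdot 1 - 4 = \left(- \frac{8}{5}\right) 1 - 4 = - \frac{8}{5} - 4 = - \frac{28}{5}$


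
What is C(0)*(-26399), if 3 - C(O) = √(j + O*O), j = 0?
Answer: -79197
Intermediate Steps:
C(O) = 3 - √(O²) (C(O) = 3 - √(0 + O*O) = 3 - √(0 + O²) = 3 - √(O²))
C(0)*(-26399) = (3 - √(0²))*(-26399) = (3 - √0)*(-26399) = (3 - 1*0)*(-26399) = (3 + 0)*(-26399) = 3*(-26399) = -79197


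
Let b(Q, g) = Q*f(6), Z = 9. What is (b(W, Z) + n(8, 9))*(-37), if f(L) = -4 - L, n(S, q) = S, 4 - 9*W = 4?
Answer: -296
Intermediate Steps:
W = 0 (W = 4/9 - 1/9*4 = 4/9 - 4/9 = 0)
b(Q, g) = -10*Q (b(Q, g) = Q*(-4 - 1*6) = Q*(-4 - 6) = Q*(-10) = -10*Q)
(b(W, Z) + n(8, 9))*(-37) = (-10*0 + 8)*(-37) = (0 + 8)*(-37) = 8*(-37) = -296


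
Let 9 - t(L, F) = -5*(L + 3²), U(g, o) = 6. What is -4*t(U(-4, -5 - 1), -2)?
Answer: -336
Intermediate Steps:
t(L, F) = 54 + 5*L (t(L, F) = 9 - (-5)*(L + 3²) = 9 - (-5)*(L + 9) = 9 - (-5)*(9 + L) = 9 - (-45 - 5*L) = 9 + (45 + 5*L) = 54 + 5*L)
-4*t(U(-4, -5 - 1), -2) = -4*(54 + 5*6) = -4*(54 + 30) = -4*84 = -336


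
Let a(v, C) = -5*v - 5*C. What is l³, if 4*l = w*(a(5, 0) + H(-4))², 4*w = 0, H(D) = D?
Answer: 0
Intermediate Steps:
a(v, C) = -5*C - 5*v
w = 0 (w = (¼)*0 = 0)
l = 0 (l = (0*((-5*0 - 5*5) - 4)²)/4 = (0*((0 - 25) - 4)²)/4 = (0*(-25 - 4)²)/4 = (0*(-29)²)/4 = (0*841)/4 = (¼)*0 = 0)
l³ = 0³ = 0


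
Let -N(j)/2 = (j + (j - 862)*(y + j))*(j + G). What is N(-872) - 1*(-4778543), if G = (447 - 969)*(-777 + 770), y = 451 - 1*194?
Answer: -5923874889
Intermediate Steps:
y = 257 (y = 451 - 194 = 257)
G = 3654 (G = -522*(-7) = 3654)
N(j) = -2*(3654 + j)*(j + (-862 + j)*(257 + j)) (N(j) = -2*(j + (j - 862)*(257 + j))*(j + 3654) = -2*(j + (-862 + j)*(257 + j))*(3654 + j) = -2*(3654 + j)*(j + (-862 + j)*(257 + j)))
N(-872) - 1*(-4778543) = (1618970472 - 6100*(-872)² - 2*(-872)³ + 4857100*(-872)) - 1*(-4778543) = (1618970472 - 6100*760384 - 2*(-663054848) - 4235391200) + 4778543 = (1618970472 - 4638342400 + 1326109696 - 4235391200) + 4778543 = -5928653432 + 4778543 = -5923874889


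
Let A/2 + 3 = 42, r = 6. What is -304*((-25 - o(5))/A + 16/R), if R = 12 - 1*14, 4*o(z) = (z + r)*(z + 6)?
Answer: 7942/3 ≈ 2647.3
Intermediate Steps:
A = 78 (A = -6 + 2*42 = -6 + 84 = 78)
o(z) = (6 + z)²/4 (o(z) = ((z + 6)*(z + 6))/4 = ((6 + z)*(6 + z))/4 = (6 + z)²/4)
R = -2 (R = 12 - 14 = -2)
-304*((-25 - o(5))/A + 16/R) = -304*((-25 - (9 + 3*5 + (¼)*5²))/78 + 16/(-2)) = -304*((-25 - (9 + 15 + (¼)*25))*(1/78) + 16*(-½)) = -304*((-25 - (9 + 15 + 25/4))*(1/78) - 8) = -304*((-25 - 1*121/4)*(1/78) - 8) = -304*((-25 - 121/4)*(1/78) - 8) = -304*(-221/4*1/78 - 8) = -304*(-17/24 - 8) = -304*(-209/24) = 7942/3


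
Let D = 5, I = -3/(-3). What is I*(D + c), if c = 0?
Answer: 5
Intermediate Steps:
I = 1 (I = -3*(-⅓) = 1)
I*(D + c) = 1*(5 + 0) = 1*5 = 5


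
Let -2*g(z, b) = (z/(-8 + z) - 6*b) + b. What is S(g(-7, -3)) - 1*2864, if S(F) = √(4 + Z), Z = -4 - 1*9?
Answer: -2864 + 3*I ≈ -2864.0 + 3.0*I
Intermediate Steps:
Z = -13 (Z = -4 - 9 = -13)
g(z, b) = 5*b/2 - z/(2*(-8 + z)) (g(z, b) = -((z/(-8 + z) - 6*b) + b)/2 = -((-6*b + z/(-8 + z)) + b)/2 = -(-5*b + z/(-8 + z))/2 = 5*b/2 - z/(2*(-8 + z)))
S(F) = 3*I (S(F) = √(4 - 13) = √(-9) = 3*I)
S(g(-7, -3)) - 1*2864 = 3*I - 1*2864 = 3*I - 2864 = -2864 + 3*I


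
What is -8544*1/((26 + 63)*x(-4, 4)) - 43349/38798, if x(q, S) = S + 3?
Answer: -4028051/271586 ≈ -14.832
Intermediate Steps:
x(q, S) = 3 + S
-8544*1/((26 + 63)*x(-4, 4)) - 43349/38798 = -8544*1/((3 + 4)*(26 + 63)) - 43349/38798 = -8544/(89*7) - 43349*1/38798 = -8544/623 - 43349/38798 = -8544*1/623 - 43349/38798 = -96/7 - 43349/38798 = -4028051/271586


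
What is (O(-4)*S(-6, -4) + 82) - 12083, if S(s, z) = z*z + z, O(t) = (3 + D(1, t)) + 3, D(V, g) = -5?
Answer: -11989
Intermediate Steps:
O(t) = 1 (O(t) = (3 - 5) + 3 = -2 + 3 = 1)
S(s, z) = z + z² (S(s, z) = z² + z = z + z²)
(O(-4)*S(-6, -4) + 82) - 12083 = (1*(-4*(1 - 4)) + 82) - 12083 = (1*(-4*(-3)) + 82) - 12083 = (1*12 + 82) - 12083 = (12 + 82) - 12083 = 94 - 12083 = -11989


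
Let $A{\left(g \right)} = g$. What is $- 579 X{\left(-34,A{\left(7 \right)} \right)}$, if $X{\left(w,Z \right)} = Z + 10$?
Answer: $-9843$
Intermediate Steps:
$X{\left(w,Z \right)} = 10 + Z$
$- 579 X{\left(-34,A{\left(7 \right)} \right)} = - 579 \left(10 + 7\right) = \left(-579\right) 17 = -9843$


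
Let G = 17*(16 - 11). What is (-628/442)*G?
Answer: -1570/13 ≈ -120.77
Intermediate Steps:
G = 85 (G = 17*5 = 85)
(-628/442)*G = -628/442*85 = -628*1/442*85 = -314/221*85 = -1570/13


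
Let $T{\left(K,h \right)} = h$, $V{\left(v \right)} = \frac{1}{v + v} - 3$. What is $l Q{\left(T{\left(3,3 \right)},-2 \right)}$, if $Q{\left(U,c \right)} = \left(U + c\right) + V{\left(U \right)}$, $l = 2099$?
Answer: $- \frac{23089}{6} \approx -3848.2$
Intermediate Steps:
$V{\left(v \right)} = -3 + \frac{1}{2 v}$ ($V{\left(v \right)} = \frac{1}{2 v} - 3 = -3 + \frac{1}{2 v}$)
$Q{\left(U,c \right)} = -3 + U + c + \frac{1}{2 U}$ ($Q{\left(U,c \right)} = \left(U + c\right) - \left(3 - \frac{1}{2 U}\right) = -3 + U + c + \frac{1}{2 U}$)
$l Q{\left(T{\left(3,3 \right)},-2 \right)} = 2099 \left(-3 + 3 - 2 + \frac{1}{2 \cdot 3}\right) = 2099 \left(-3 + 3 - 2 + \frac{1}{2} \cdot \frac{1}{3}\right) = 2099 \left(-3 + 3 - 2 + \frac{1}{6}\right) = 2099 \left(- \frac{11}{6}\right) = - \frac{23089}{6}$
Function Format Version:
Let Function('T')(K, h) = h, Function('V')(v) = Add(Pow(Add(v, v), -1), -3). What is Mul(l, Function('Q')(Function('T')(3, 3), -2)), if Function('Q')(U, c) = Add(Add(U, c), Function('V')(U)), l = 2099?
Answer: Rational(-23089, 6) ≈ -3848.2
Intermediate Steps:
Function('V')(v) = Add(-3, Mul(Rational(1, 2), Pow(v, -1))) (Function('V')(v) = Add(Pow(Mul(2, v), -1), -3) = Add(Mul(Rational(1, 2), Pow(v, -1)), -3) = Add(-3, Mul(Rational(1, 2), Pow(v, -1))))
Function('Q')(U, c) = Add(-3, U, c, Mul(Rational(1, 2), Pow(U, -1))) (Function('Q')(U, c) = Add(Add(U, c), Add(-3, Mul(Rational(1, 2), Pow(U, -1)))) = Add(-3, U, c, Mul(Rational(1, 2), Pow(U, -1))))
Mul(l, Function('Q')(Function('T')(3, 3), -2)) = Mul(2099, Add(-3, 3, -2, Mul(Rational(1, 2), Pow(3, -1)))) = Mul(2099, Add(-3, 3, -2, Mul(Rational(1, 2), Rational(1, 3)))) = Mul(2099, Add(-3, 3, -2, Rational(1, 6))) = Mul(2099, Rational(-11, 6)) = Rational(-23089, 6)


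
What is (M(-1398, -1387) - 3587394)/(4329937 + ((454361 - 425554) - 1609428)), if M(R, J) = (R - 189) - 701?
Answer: -1794841/1374658 ≈ -1.3057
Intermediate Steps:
M(R, J) = -890 + R (M(R, J) = (-189 + R) - 701 = -890 + R)
(M(-1398, -1387) - 3587394)/(4329937 + ((454361 - 425554) - 1609428)) = ((-890 - 1398) - 3587394)/(4329937 + ((454361 - 425554) - 1609428)) = (-2288 - 3587394)/(4329937 + (28807 - 1609428)) = -3589682/(4329937 - 1580621) = -3589682/2749316 = -3589682*1/2749316 = -1794841/1374658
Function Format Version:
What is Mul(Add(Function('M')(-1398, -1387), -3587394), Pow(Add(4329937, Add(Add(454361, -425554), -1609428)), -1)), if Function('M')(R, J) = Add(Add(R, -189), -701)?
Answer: Rational(-1794841, 1374658) ≈ -1.3057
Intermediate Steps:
Function('M')(R, J) = Add(-890, R) (Function('M')(R, J) = Add(Add(-189, R), -701) = Add(-890, R))
Mul(Add(Function('M')(-1398, -1387), -3587394), Pow(Add(4329937, Add(Add(454361, -425554), -1609428)), -1)) = Mul(Add(Add(-890, -1398), -3587394), Pow(Add(4329937, Add(Add(454361, -425554), -1609428)), -1)) = Mul(Add(-2288, -3587394), Pow(Add(4329937, Add(28807, -1609428)), -1)) = Mul(-3589682, Pow(Add(4329937, -1580621), -1)) = Mul(-3589682, Pow(2749316, -1)) = Mul(-3589682, Rational(1, 2749316)) = Rational(-1794841, 1374658)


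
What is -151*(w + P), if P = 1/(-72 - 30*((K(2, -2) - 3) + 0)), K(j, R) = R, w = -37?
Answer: 435635/78 ≈ 5585.1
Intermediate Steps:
P = 1/78 (P = 1/(-72 - 30*((-2 - 3) + 0)) = 1/(-72 - 30*(-5 + 0)) = 1/(-72 - 30*(-5)) = 1/(-72 + 150) = 1/78 ≈ 0.012821)
-151*(w + P) = -151*(-37 + 1/78) = -151*(-2885/78) = 435635/78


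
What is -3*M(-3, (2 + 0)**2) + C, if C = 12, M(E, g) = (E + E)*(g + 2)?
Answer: 120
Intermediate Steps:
M(E, g) = 2*E*(2 + g) (M(E, g) = (2*E)*(2 + g) = 2*E*(2 + g))
-3*M(-3, (2 + 0)**2) + C = -6*(-3)*(2 + (2 + 0)**2) + 12 = -6*(-3)*(2 + 2**2) + 12 = -6*(-3)*(2 + 4) + 12 = -6*(-3)*6 + 12 = -3*(-36) + 12 = 108 + 12 = 120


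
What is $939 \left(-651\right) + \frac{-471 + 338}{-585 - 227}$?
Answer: $- \frac{70909505}{116} \approx -6.1129 \cdot 10^{5}$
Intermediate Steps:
$939 \left(-651\right) + \frac{-471 + 338}{-585 - 227} = -611289 - \frac{133}{-812} = -611289 - - \frac{19}{116} = -611289 + \frac{19}{116} = - \frac{70909505}{116}$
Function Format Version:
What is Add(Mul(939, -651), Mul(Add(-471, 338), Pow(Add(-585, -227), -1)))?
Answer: Rational(-70909505, 116) ≈ -6.1129e+5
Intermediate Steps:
Add(Mul(939, -651), Mul(Add(-471, 338), Pow(Add(-585, -227), -1))) = Add(-611289, Mul(-133, Pow(-812, -1))) = Add(-611289, Mul(-133, Rational(-1, 812))) = Add(-611289, Rational(19, 116)) = Rational(-70909505, 116)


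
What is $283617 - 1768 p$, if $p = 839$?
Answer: $-1199735$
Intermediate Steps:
$283617 - 1768 p = 283617 - 1768 \cdot 839 = 283617 - 1483352 = -1199735$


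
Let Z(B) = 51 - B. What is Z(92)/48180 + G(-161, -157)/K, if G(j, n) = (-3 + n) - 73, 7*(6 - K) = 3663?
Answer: 8714791/19384420 ≈ 0.44958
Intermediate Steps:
K = -3621/7 (K = 6 - ⅐*3663 = 6 - 3663/7 = -3621/7 ≈ -517.29)
G(j, n) = -76 + n
Z(92)/48180 + G(-161, -157)/K = (51 - 1*92)/48180 + (-76 - 157)/(-3621/7) = (51 - 92)*(1/48180) - 233*(-7/3621) = -41*1/48180 + 1631/3621 = -41/48180 + 1631/3621 = 8714791/19384420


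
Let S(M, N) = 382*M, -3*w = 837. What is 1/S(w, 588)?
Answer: -1/106578 ≈ -9.3828e-6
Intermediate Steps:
w = -279 (w = -⅓*837 = -279)
1/S(w, 588) = 1/(382*(-279)) = 1/(-106578) = -1/106578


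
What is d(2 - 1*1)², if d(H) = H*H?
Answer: 1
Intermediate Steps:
d(H) = H²
d(2 - 1*1)² = ((2 - 1*1)²)² = ((2 - 1)²)² = (1²)² = 1² = 1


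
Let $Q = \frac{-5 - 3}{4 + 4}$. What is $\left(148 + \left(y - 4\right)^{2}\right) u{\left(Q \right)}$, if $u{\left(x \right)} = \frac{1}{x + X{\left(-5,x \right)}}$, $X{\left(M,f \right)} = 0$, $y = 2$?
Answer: $-152$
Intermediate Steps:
$Q = -1$ ($Q = - \frac{8}{8} = \left(-8\right) \frac{1}{8} = -1$)
$u{\left(x \right)} = \frac{1}{x}$ ($u{\left(x \right)} = \frac{1}{x + 0} = \frac{1}{x}$)
$\left(148 + \left(y - 4\right)^{2}\right) u{\left(Q \right)} = \frac{148 + \left(2 - 4\right)^{2}}{-1} = \left(148 + \left(-2\right)^{2}\right) \left(-1\right) = \left(148 + 4\right) \left(-1\right) = 152 \left(-1\right) = -152$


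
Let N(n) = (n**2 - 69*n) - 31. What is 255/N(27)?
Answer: -51/233 ≈ -0.21888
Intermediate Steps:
N(n) = -31 + n**2 - 69*n
255/N(27) = 255/(-31 + 27**2 - 69*27) = 255/(-31 + 729 - 1863) = 255/(-1165) = 255*(-1/1165) = -51/233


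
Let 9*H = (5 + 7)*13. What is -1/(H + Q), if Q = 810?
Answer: -3/2482 ≈ -0.0012087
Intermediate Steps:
H = 52/3 (H = ((5 + 7)*13)/9 = (12*13)/9 = (⅑)*156 = 52/3 ≈ 17.333)
-1/(H + Q) = -1/(52/3 + 810) = -1/2482/3 = -1*3/2482 = -3/2482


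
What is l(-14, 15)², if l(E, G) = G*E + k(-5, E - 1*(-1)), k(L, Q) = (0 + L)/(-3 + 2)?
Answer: 42025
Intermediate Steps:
k(L, Q) = -L (k(L, Q) = L/(-1) = L*(-1) = -L)
l(E, G) = 5 + E*G (l(E, G) = G*E - 1*(-5) = E*G + 5 = 5 + E*G)
l(-14, 15)² = (5 - 14*15)² = (5 - 210)² = (-205)² = 42025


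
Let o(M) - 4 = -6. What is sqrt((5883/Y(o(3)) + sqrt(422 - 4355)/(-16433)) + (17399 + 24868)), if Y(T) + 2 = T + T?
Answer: sqrt(44596602034394 - 197196*I*sqrt(437))/32866 ≈ 203.19 - 9.391e-6*I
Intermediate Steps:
o(M) = -2 (o(M) = 4 - 6 = -2)
Y(T) = -2 + 2*T (Y(T) = -2 + (T + T) = -2 + 2*T)
sqrt((5883/Y(o(3)) + sqrt(422 - 4355)/(-16433)) + (17399 + 24868)) = sqrt((5883/(-2 + 2*(-2)) + sqrt(422 - 4355)/(-16433)) + (17399 + 24868)) = sqrt((5883/(-2 - 4) + sqrt(-3933)*(-1/16433)) + 42267) = sqrt((5883/(-6) + (3*I*sqrt(437))*(-1/16433)) + 42267) = sqrt((5883*(-1/6) - 3*I*sqrt(437)/16433) + 42267) = sqrt((-1961/2 - 3*I*sqrt(437)/16433) + 42267) = sqrt(82573/2 - 3*I*sqrt(437)/16433)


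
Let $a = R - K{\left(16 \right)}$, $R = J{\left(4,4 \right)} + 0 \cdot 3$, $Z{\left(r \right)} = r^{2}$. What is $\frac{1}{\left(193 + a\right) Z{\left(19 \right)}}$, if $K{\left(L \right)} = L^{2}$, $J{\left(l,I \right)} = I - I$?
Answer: $- \frac{1}{22743} \approx -4.397 \cdot 10^{-5}$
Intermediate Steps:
$J{\left(l,I \right)} = 0$
$R = 0$ ($R = 0 + 0 \cdot 3 = 0 + 0 = 0$)
$a = -256$ ($a = 0 - 16^{2} = 0 - 256 = -256$)
$\frac{1}{\left(193 + a\right) Z{\left(19 \right)}} = \frac{1}{\left(193 - 256\right) 19^{2}} = \frac{1}{\left(-63\right) 361} = \frac{1}{-22743} = - \frac{1}{22743}$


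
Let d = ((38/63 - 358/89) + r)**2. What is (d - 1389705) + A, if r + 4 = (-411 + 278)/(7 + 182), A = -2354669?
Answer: -1059437129653565/282946041 ≈ -3.7443e+6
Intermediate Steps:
r = -127/27 (r = -4 + (-411 + 278)/(7 + 182) = -4 - 133/189 = -4 - 133*1/189 = -4 - 19/27 = -127/27 ≈ -4.7037)
d = 18669669769/282946041 (d = ((38/63 - 358/89) - 127/27)**2 = (-19172/5607 - 127/27)**2 = (-136637/16821)**2 = 18669669769/282946041 ≈ 65.983)
(d - 1389705) + A = (18669669769/282946041 - 1389705) - 2354669 = -393192858238136/282946041 - 2354669 = -1059437129653565/282946041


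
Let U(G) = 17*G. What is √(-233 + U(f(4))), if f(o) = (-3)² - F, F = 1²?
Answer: I*√97 ≈ 9.8489*I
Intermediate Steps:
F = 1
f(o) = 8 (f(o) = (-3)² - 1*1 = 9 - 1 = 8)
√(-233 + U(f(4))) = √(-233 + 17*8) = √(-233 + 136) = √(-97) = I*√97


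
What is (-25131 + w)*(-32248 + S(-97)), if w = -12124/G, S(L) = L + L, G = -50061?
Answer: 13604778355738/16687 ≈ 8.1529e+8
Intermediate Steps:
S(L) = 2*L
w = 12124/50061 (w = -12124/(-50061) = -12124*(-1/50061) = 12124/50061 ≈ 0.24218)
(-25131 + w)*(-32248 + S(-97)) = (-25131 + 12124/50061)*(-32248 + 2*(-97)) = -1258070867*(-32248 - 194)/50061 = -1258070867/50061*(-32442) = 13604778355738/16687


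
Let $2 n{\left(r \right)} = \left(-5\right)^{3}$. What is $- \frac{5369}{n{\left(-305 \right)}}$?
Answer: $\frac{10738}{125} \approx 85.904$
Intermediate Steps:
$n{\left(r \right)} = - \frac{125}{2}$ ($n{\left(r \right)} = \frac{\left(-5\right)^{3}}{2} = \frac{1}{2} \left(-125\right) = - \frac{125}{2}$)
$- \frac{5369}{n{\left(-305 \right)}} = - \frac{5369}{- \frac{125}{2}} = \left(-5369\right) \left(- \frac{2}{125}\right) = \frac{10738}{125}$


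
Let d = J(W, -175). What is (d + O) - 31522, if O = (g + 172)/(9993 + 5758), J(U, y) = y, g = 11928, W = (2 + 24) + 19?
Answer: -499247347/15751 ≈ -31696.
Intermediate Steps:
W = 45 (W = 26 + 19 = 45)
O = 12100/15751 (O = (11928 + 172)/(9993 + 5758) = 12100/15751 ≈ 0.76821)
d = -175
(d + O) - 31522 = (-175 + 12100/15751) - 31522 = -2744325/15751 - 31522 = -499247347/15751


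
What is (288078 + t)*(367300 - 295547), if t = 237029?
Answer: 37678002571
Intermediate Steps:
(288078 + t)*(367300 - 295547) = (288078 + 237029)*(367300 - 295547) = 525107*71753 = 37678002571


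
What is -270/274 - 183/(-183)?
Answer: 2/137 ≈ 0.014599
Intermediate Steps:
-270/274 - 183/(-183) = -270*1/274 - 183*(-1/183) = -135/137 + 1 = 2/137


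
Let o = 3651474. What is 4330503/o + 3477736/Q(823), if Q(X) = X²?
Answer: 5210679283117/824416410982 ≈ 6.3204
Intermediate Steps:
4330503/o + 3477736/Q(823) = 4330503/3651474 + 3477736/(823²) = 4330503*(1/3651474) + 3477736/677329 = 1443501/1217158 + 3477736*(1/677329) = 1443501/1217158 + 3477736/677329 = 5210679283117/824416410982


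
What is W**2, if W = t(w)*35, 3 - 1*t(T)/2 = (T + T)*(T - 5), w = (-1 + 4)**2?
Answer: 23328900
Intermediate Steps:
w = 9 (w = 3**2 = 9)
t(T) = 6 - 4*T*(-5 + T) (t(T) = 6 - 2*(T + T)*(T - 5) = 6 - 2*2*T*(-5 + T) = 6 - 4*T*(-5 + T))
W = -4830 (W = (6 - 4*9**2 + 20*9)*35 = (6 - 4*81 + 180)*35 = (6 - 324 + 180)*35 = -138*35 = -4830)
W**2 = (-4830)**2 = 23328900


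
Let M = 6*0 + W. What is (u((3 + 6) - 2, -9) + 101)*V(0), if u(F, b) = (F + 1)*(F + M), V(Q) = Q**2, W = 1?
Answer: 0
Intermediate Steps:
M = 1 (M = 6*0 + 1 = 0 + 1 = 1)
u(F, b) = (1 + F)**2 (u(F, b) = (F + 1)*(F + 1) = (1 + F)*(1 + F) = (1 + F)**2)
(u((3 + 6) - 2, -9) + 101)*V(0) = ((1 + ((3 + 6) - 2)**2 + 2*((3 + 6) - 2)) + 101)*0**2 = ((1 + (9 - 2)**2 + 2*(9 - 2)) + 101)*0 = ((1 + 7**2 + 2*7) + 101)*0 = ((1 + 49 + 14) + 101)*0 = (64 + 101)*0 = 165*0 = 0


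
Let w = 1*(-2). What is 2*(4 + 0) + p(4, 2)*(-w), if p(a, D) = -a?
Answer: 0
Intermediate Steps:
w = -2
2*(4 + 0) + p(4, 2)*(-w) = 2*(4 + 0) + (-1*4)*(-1*(-2)) = 2*4 - 4*2 = 8 - 8 = 0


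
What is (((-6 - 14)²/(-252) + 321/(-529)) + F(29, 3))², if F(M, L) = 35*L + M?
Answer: 19295769363025/1110688929 ≈ 17373.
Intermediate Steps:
F(M, L) = M + 35*L
(((-6 - 14)²/(-252) + 321/(-529)) + F(29, 3))² = (((-6 - 14)²/(-252) + 321/(-529)) + (29 + 35*3))² = (((-20)²*(-1/252) + 321*(-1/529)) + (29 + 105))² = ((400*(-1/252) - 321/529) + 134)² = ((-100/63 - 321/529) + 134)² = (-73123/33327 + 134)² = (4392695/33327)² = 19295769363025/1110688929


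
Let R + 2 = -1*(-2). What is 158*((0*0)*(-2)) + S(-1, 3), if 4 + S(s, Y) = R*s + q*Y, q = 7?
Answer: 17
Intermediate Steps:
R = 0 (R = -2 - 1*(-2) = -2 + 2 = 0)
S(s, Y) = -4 + 7*Y (S(s, Y) = -4 + (0*s + 7*Y) = -4 + (0 + 7*Y) = -4 + 7*Y)
158*((0*0)*(-2)) + S(-1, 3) = 158*((0*0)*(-2)) + (-4 + 7*3) = 158*(0*(-2)) + (-4 + 21) = 158*0 + 17 = 0 + 17 = 17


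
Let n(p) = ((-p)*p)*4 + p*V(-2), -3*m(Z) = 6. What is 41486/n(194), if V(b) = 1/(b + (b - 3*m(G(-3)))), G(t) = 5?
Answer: -41486/150447 ≈ -0.27575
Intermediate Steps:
m(Z) = -2 (m(Z) = -1/3*6 = -2)
V(b) = 1/(6 + 2*b) (V(b) = 1/(b + (b - 3*(-2))) = 1/(b + (b + 6)) = 1/(b + (6 + b)) = 1/(6 + 2*b))
n(p) = p/2 - 4*p**2 (n(p) = ((-p)*p)*4 + p*(1/(2*(3 - 2))) = -p**2*4 + p*((1/2)/1) = -4*p**2 + p*((1/2)*1) = -4*p**2 + p*(1/2) = -4*p**2 + p/2 = p/2 - 4*p**2)
41486/n(194) = 41486/(((1/2)*194*(1 - 8*194))) = 41486/(((1/2)*194*(1 - 1552))) = 41486/(((1/2)*194*(-1551))) = 41486/(-150447) = 41486*(-1/150447) = -41486/150447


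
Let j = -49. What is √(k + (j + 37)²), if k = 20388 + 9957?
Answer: √30489 ≈ 174.61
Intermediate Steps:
k = 30345
√(k + (j + 37)²) = √(30345 + (-49 + 37)²) = √(30345 + (-12)²) = √(30345 + 144) = √30489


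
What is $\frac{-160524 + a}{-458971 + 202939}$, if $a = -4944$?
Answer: $\frac{13789}{21336} \approx 0.64628$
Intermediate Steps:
$\frac{-160524 + a}{-458971 + 202939} = \frac{-160524 - 4944}{-458971 + 202939} = - \frac{165468}{-256032} = \left(-165468\right) \left(- \frac{1}{256032}\right) = \frac{13789}{21336}$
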